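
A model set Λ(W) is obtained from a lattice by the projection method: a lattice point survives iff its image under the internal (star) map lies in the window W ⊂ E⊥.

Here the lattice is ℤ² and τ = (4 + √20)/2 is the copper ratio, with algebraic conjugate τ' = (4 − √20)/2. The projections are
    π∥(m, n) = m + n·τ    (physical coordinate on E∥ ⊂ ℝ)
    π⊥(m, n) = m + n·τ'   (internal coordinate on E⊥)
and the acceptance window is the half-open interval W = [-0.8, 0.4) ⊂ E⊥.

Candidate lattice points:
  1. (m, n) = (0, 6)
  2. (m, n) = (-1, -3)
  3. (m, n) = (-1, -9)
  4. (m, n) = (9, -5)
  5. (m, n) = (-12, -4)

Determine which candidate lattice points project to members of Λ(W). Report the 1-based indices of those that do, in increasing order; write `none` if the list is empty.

2

Numerically τ ≈ 4.2361 and τ' = −1/τ ≈ -0.2361.
#1 (0,6): internal coord 0 + (6)·τ' = -1.4164; -1.4164 ∉ [-0.8, 0.4) → out
#2 (-1,-3): internal coord -1 + (-3)·τ' = -0.2918; -0.2918 ∈ [-0.8, 0.4) → IN Λ
#3 (-1,-9): internal coord -1 + (-9)·τ' = +1.1246; +1.1246 ∉ [-0.8, 0.4) → out
#4 (9,-5): internal coord 9 + (-5)·τ' = +10.1803; +10.1803 ∉ [-0.8, 0.4) → out
#5 (-12,-4): internal coord -12 + (-4)·τ' = -11.0557; -11.0557 ∉ [-0.8, 0.4) → out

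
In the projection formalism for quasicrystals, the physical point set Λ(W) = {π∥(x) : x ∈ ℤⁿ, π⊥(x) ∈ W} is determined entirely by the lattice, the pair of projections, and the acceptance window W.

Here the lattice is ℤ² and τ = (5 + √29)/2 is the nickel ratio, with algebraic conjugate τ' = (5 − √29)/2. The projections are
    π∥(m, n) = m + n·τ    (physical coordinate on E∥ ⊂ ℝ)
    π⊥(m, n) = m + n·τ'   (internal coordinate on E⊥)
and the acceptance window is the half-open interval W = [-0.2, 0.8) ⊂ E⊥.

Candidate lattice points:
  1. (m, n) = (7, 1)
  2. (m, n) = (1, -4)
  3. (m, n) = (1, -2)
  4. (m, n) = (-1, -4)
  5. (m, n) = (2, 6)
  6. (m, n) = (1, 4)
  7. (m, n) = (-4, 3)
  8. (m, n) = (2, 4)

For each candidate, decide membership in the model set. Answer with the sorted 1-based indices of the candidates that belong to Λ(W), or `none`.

Numerically τ ≈ 5.192582 and τ' = −1/τ ≈ -0.192582.
candidate 1: (m,n)=(7,1) → π∥ = 7+1·τ ≈ 12.192582, π⊥ = 7+1·τ' ≈ 6.807418 ∉ [-0.2, 0.8) ⇒ out
candidate 2: (m,n)=(1,-4) → π∥ = 1-4·τ ≈ -19.770330, π⊥ = 1-4·τ' ≈ 1.770330 ∉ [-0.2, 0.8) ⇒ out
candidate 3: (m,n)=(1,-2) → π∥ = 1-2·τ ≈ -9.385165, π⊥ = 1-2·τ' ≈ 1.385165 ∉ [-0.2, 0.8) ⇒ out
candidate 4: (m,n)=(-1,-4) → π∥ = -1-4·τ ≈ -21.770330, π⊥ = -1-4·τ' ≈ -0.229670 ∉ [-0.2, 0.8) ⇒ out
candidate 5: (m,n)=(2,6) → π∥ = 2+6·τ ≈ 33.155494, π⊥ = 2+6·τ' ≈ 0.844506 ∉ [-0.2, 0.8) ⇒ out
candidate 6: (m,n)=(1,4) → π∥ = 1+4·τ ≈ 21.770330, π⊥ = 1+4·τ' ≈ 0.229670 ∈ [-0.2, 0.8) ⇒ IN Λ
candidate 7: (m,n)=(-4,3) → π∥ = -4+3·τ ≈ 11.577747, π⊥ = -4+3·τ' ≈ -4.577747 ∉ [-0.2, 0.8) ⇒ out
candidate 8: (m,n)=(2,4) → π∥ = 2+4·τ ≈ 22.770330, π⊥ = 2+4·τ' ≈ 1.229670 ∉ [-0.2, 0.8) ⇒ out

6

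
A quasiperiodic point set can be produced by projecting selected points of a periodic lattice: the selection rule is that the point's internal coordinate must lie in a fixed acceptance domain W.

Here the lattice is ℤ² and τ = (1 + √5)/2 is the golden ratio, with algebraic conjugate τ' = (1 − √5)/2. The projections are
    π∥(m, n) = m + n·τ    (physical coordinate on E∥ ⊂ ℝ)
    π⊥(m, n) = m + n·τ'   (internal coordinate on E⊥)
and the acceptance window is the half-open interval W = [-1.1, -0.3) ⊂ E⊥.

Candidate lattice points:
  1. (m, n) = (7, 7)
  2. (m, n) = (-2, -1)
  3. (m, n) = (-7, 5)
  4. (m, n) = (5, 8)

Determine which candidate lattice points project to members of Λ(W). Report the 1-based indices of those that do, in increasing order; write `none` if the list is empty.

none

Compute τ' = (1−√5)/2 = -0.618034, so π⊥(m,n) = m -0.618034·n.
candidate 1: (m,n)=(7,7) → π∥ = 7+7·τ ≈ 18.326238, π⊥ = 7+7·τ' ≈ 2.673762 ∉ [-1.1, -0.3) ⇒ out
candidate 2: (m,n)=(-2,-1) → π∥ = -2-1·τ ≈ -3.618034, π⊥ = -2-1·τ' ≈ -1.381966 ∉ [-1.1, -0.3) ⇒ out
candidate 3: (m,n)=(-7,5) → π∥ = -7+5·τ ≈ 1.090170, π⊥ = -7+5·τ' ≈ -10.090170 ∉ [-1.1, -0.3) ⇒ out
candidate 4: (m,n)=(5,8) → π∥ = 5+8·τ ≈ 17.944272, π⊥ = 5+8·τ' ≈ 0.055728 ∉ [-1.1, -0.3) ⇒ out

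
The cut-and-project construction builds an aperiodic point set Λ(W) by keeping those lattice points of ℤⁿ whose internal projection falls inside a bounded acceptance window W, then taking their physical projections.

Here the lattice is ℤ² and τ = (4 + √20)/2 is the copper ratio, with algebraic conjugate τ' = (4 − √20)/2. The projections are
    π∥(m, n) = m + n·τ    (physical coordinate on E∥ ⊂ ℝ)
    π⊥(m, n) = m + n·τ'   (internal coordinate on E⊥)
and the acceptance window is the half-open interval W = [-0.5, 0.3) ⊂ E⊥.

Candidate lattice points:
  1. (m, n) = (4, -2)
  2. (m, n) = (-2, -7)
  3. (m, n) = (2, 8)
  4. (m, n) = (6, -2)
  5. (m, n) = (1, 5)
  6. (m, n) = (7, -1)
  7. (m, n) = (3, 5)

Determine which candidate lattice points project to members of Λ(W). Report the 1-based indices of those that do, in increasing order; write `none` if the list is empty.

2, 3, 5

τ' = (4−√20)/2 ≈ -0.2361.
#1 (4,-2): internal coord 4 + (-2)·τ' = +4.4721; +4.4721 ∉ [-0.5, 0.3) → out
#2 (-2,-7): internal coord -2 + (-7)·τ' = -0.3475; -0.3475 ∈ [-0.5, 0.3) → IN Λ
#3 (2,8): internal coord 2 + (8)·τ' = +0.1115; +0.1115 ∈ [-0.5, 0.3) → IN Λ
#4 (6,-2): internal coord 6 + (-2)·τ' = +6.4721; +6.4721 ∉ [-0.5, 0.3) → out
#5 (1,5): internal coord 1 + (5)·τ' = -0.1803; -0.1803 ∈ [-0.5, 0.3) → IN Λ
#6 (7,-1): internal coord 7 + (-1)·τ' = +7.2361; +7.2361 ∉ [-0.5, 0.3) → out
#7 (3,5): internal coord 3 + (5)·τ' = +1.8197; +1.8197 ∉ [-0.5, 0.3) → out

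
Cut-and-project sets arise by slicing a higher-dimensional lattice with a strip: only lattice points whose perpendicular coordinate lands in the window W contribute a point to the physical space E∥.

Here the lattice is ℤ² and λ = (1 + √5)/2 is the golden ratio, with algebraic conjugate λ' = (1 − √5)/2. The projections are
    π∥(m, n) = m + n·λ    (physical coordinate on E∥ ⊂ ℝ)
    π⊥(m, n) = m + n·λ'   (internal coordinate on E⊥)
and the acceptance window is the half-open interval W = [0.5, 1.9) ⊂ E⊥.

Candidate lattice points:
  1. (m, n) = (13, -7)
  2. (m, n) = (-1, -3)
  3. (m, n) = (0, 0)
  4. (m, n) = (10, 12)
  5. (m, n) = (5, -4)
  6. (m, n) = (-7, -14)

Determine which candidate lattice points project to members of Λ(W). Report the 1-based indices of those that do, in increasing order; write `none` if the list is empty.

λ' = (1−√5)/2 ≈ -0.61803.
candidate 1: (m,n)=(13,-7) → π∥ = 13-7·λ ≈ 1.67376, π⊥ = 13-7·λ' ≈ 17.32624 ∉ [0.5, 1.9) ⇒ out
candidate 2: (m,n)=(-1,-3) → π∥ = -1-3·λ ≈ -5.85410, π⊥ = -1-3·λ' ≈ 0.85410 ∈ [0.5, 1.9) ⇒ IN Λ
candidate 3: (m,n)=(0,0) → π∥ = 0+0·λ ≈ 0.00000, π⊥ = 0+0·λ' ≈ 0.00000 ∉ [0.5, 1.9) ⇒ out
candidate 4: (m,n)=(10,12) → π∥ = 10+12·λ ≈ 29.41641, π⊥ = 10+12·λ' ≈ 2.58359 ∉ [0.5, 1.9) ⇒ out
candidate 5: (m,n)=(5,-4) → π∥ = 5-4·λ ≈ -1.47214, π⊥ = 5-4·λ' ≈ 7.47214 ∉ [0.5, 1.9) ⇒ out
candidate 6: (m,n)=(-7,-14) → π∥ = -7-14·λ ≈ -29.65248, π⊥ = -7-14·λ' ≈ 1.65248 ∈ [0.5, 1.9) ⇒ IN Λ

2, 6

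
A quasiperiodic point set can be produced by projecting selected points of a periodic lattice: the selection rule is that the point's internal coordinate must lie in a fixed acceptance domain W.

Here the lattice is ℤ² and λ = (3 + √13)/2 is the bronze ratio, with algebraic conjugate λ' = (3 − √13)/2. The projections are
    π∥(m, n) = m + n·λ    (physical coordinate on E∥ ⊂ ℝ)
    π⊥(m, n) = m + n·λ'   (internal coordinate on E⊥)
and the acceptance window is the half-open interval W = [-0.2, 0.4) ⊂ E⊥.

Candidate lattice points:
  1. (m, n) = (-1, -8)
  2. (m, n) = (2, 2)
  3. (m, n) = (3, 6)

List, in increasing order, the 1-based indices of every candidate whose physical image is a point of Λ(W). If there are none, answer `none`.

none

λ' = (3−√13)/2 ≈ -0.3028.
#1 (-1,-8): internal coord -1 + (-8)·λ' = +1.4222; +1.4222 ∉ [-0.2, 0.4) → out
#2 (2,2): internal coord 2 + (2)·λ' = +1.3944; +1.3944 ∉ [-0.2, 0.4) → out
#3 (3,6): internal coord 3 + (6)·λ' = +1.1833; +1.1833 ∉ [-0.2, 0.4) → out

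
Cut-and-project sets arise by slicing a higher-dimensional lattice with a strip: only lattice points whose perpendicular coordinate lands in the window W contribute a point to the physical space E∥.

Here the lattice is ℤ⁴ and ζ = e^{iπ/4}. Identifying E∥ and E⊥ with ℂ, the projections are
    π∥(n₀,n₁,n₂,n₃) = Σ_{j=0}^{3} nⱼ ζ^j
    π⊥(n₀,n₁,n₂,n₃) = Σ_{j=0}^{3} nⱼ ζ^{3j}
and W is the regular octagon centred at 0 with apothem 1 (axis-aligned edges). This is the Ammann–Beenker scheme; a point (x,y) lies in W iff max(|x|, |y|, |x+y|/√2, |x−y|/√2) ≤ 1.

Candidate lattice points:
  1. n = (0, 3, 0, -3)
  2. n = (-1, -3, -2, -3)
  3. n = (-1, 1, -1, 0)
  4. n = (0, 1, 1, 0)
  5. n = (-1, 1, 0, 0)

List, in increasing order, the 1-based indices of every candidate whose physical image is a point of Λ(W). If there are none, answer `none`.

Internal map: ζ^{3j} for j=0..3 gives (1,0), (−√2/2,√2/2), (0,−1), (√2/2,√2/2).
#1 (0, 3, 0, -3): internal (-4.2426, 0.0000); octagon support 4.2426 vs apothem 1 → ∉ W
#2 (-1, -3, -2, -3): internal (-1.0000, -2.2426); octagon support 2.2929 vs apothem 1 → ∉ W
#3 (-1, 1, -1, 0): internal (-1.7071, 1.7071); octagon support 2.4142 vs apothem 1 → ∉ W
#4 (0, 1, 1, 0): internal (-0.7071, -0.2929); octagon support 0.7071 vs apothem 1 → ∈ W
#5 (-1, 1, 0, 0): internal (-1.7071, 0.7071); octagon support 1.7071 vs apothem 1 → ∉ W

4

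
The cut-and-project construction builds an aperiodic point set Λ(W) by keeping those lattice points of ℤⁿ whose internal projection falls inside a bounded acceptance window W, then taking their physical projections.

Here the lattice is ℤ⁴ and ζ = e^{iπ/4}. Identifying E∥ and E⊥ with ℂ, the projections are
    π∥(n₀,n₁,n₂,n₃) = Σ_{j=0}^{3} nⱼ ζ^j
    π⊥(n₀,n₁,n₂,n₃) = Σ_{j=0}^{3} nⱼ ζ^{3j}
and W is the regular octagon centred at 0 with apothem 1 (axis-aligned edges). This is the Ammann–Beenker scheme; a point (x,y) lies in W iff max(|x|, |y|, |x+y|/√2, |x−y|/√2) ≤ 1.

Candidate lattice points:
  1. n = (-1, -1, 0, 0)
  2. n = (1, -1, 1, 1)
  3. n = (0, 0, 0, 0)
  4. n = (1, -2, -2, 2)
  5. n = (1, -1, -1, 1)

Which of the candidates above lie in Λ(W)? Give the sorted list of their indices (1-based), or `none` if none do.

π⊥(n) = n₀ + n₁ζ³ + n₂ζ⁶ + n₃ζ⁹ where ζ = e^{iπ/4}.
#1 (-1, -1, 0, 0): internal (-0.29289, -0.70711); octagon support 0.70711 vs apothem 1 → ∈ W
#2 (1, -1, 1, 1): internal (2.41421, -1.00000); octagon support 2.41421 vs apothem 1 → ∉ W
#3 (0, 0, 0, 0): internal (0.00000, 0.00000); octagon support 0.00000 vs apothem 1 → ∈ W
#4 (1, -2, -2, 2): internal (3.82843, 2.00000); octagon support 4.12132 vs apothem 1 → ∉ W
#5 (1, -1, -1, 1): internal (2.41421, 1.00000); octagon support 2.41421 vs apothem 1 → ∉ W

1, 3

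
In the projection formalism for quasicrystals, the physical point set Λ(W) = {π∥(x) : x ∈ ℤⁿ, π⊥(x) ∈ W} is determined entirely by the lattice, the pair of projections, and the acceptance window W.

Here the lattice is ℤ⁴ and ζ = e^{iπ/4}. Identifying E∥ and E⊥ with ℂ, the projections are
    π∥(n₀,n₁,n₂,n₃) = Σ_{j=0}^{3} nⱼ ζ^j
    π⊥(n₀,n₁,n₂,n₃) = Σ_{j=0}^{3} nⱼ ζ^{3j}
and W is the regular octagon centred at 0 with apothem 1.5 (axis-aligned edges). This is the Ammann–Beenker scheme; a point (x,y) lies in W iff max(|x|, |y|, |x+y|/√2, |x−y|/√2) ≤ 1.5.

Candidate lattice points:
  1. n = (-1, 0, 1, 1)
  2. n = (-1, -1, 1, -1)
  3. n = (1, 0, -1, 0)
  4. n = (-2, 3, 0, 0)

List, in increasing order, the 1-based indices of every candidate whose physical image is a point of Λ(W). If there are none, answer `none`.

π⊥(n) = n₀ + n₁ζ³ + n₂ζ⁶ + n₃ζ⁹ where ζ = e^{iπ/4}.
#1 (-1, 0, 1, 1): internal (-0.29289, -0.29289); octagon support 0.41421 vs apothem 1.5 → ∈ W
#2 (-1, -1, 1, -1): internal (-1.00000, -2.41421); octagon support 2.41421 vs apothem 1.5 → ∉ W
#3 (1, 0, -1, 0): internal (1.00000, 1.00000); octagon support 1.41421 vs apothem 1.5 → ∈ W
#4 (-2, 3, 0, 0): internal (-4.12132, 2.12132); octagon support 4.41421 vs apothem 1.5 → ∉ W

1, 3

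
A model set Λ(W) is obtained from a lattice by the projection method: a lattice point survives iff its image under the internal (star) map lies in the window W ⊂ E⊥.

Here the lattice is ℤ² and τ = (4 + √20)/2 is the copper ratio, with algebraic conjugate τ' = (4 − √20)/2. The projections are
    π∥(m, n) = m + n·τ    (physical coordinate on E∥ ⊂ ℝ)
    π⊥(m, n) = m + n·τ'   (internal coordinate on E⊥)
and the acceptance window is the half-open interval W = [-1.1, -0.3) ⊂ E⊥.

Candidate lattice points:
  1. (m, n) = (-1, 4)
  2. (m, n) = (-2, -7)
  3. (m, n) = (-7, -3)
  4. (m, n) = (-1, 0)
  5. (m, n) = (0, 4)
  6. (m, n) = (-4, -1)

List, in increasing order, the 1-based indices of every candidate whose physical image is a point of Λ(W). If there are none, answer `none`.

Compute τ' = (4−√20)/2 = -0.236068, so π⊥(m,n) = m -0.236068·n.
#1 (-1,4): internal coord -1 + (4)·τ' = -1.944272; -1.944272 ∉ [-1.1, -0.3) → out
#2 (-2,-7): internal coord -2 + (-7)·τ' = -0.347524; -0.347524 ∈ [-1.1, -0.3) → IN Λ
#3 (-7,-3): internal coord -7 + (-3)·τ' = -6.291796; -6.291796 ∉ [-1.1, -0.3) → out
#4 (-1,0): internal coord -1 + (0)·τ' = -1.000000; -1.000000 ∈ [-1.1, -0.3) → IN Λ
#5 (0,4): internal coord 0 + (4)·τ' = -0.944272; -0.944272 ∈ [-1.1, -0.3) → IN Λ
#6 (-4,-1): internal coord -4 + (-1)·τ' = -3.763932; -3.763932 ∉ [-1.1, -0.3) → out

2, 4, 5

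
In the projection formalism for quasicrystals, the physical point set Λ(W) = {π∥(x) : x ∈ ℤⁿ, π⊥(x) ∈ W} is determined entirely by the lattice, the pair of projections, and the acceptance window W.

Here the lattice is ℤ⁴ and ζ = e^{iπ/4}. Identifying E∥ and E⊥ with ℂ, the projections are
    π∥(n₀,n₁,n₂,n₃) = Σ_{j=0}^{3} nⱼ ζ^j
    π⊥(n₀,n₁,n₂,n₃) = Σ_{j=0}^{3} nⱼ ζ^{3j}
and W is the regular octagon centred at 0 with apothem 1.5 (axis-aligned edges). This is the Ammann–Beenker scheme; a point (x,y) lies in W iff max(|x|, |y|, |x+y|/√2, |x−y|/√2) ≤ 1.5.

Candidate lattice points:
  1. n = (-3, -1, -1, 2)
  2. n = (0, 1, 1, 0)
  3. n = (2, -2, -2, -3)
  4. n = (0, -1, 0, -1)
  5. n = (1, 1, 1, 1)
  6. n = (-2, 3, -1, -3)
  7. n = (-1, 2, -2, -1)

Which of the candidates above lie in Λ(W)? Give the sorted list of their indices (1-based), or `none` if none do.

2, 4, 5

Internal map: ζ^{3j} for j=0..3 gives (1,0), (−√2/2,√2/2), (0,−1), (√2/2,√2/2).
candidate 1: n = (-3, -1, -1, 2) → π⊥ ≈ (-0.878680, +1.707107); max(|x|,|y|,|x±y|/√2) = 1.828427 > 1.5 ⇒ ∉ W
candidate 2: n = (0, 1, 1, 0) → π⊥ ≈ (-0.707107, -0.292893); max(|x|,|y|,|x±y|/√2) = 0.707107 ≤ 1.5 ⇒ ∈ W
candidate 3: n = (2, -2, -2, -3) → π⊥ ≈ (+1.292893, -1.535534); max(|x|,|y|,|x±y|/√2) = 2.000000 > 1.5 ⇒ ∉ W
candidate 4: n = (0, -1, 0, -1) → π⊥ ≈ (+0.000000, -1.414214); max(|x|,|y|,|x±y|/√2) = 1.414214 ≤ 1.5 ⇒ ∈ W
candidate 5: n = (1, 1, 1, 1) → π⊥ ≈ (+1.000000, +0.414214); max(|x|,|y|,|x±y|/√2) = 1.000000 ≤ 1.5 ⇒ ∈ W
candidate 6: n = (-2, 3, -1, -3) → π⊥ ≈ (-6.242641, +1.000000); max(|x|,|y|,|x±y|/√2) = 6.242641 > 1.5 ⇒ ∉ W
candidate 7: n = (-1, 2, -2, -1) → π⊥ ≈ (-3.121320, +2.707107); max(|x|,|y|,|x±y|/√2) = 4.121320 > 1.5 ⇒ ∉ W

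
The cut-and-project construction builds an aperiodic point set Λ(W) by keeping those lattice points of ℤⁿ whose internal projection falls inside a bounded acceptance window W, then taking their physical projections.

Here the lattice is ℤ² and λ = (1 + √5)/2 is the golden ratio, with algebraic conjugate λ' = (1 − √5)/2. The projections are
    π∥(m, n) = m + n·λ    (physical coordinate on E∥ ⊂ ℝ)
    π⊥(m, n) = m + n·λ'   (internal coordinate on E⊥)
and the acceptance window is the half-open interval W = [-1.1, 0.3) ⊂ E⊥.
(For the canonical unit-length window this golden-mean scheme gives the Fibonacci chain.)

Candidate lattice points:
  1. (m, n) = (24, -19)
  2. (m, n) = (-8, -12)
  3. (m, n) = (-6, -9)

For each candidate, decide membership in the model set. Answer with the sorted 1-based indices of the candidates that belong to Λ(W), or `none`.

Numerically λ ≈ 1.61803 and λ' = −1/λ ≈ -0.61803.
#1 (24,-19): internal coord 24 + (-19)·λ' = +35.74265; +35.74265 ∉ [-1.1, 0.3) → out
#2 (-8,-12): internal coord -8 + (-12)·λ' = -0.58359; -0.58359 ∈ [-1.1, 0.3) → IN Λ
#3 (-6,-9): internal coord -6 + (-9)·λ' = -0.43769; -0.43769 ∈ [-1.1, 0.3) → IN Λ

2, 3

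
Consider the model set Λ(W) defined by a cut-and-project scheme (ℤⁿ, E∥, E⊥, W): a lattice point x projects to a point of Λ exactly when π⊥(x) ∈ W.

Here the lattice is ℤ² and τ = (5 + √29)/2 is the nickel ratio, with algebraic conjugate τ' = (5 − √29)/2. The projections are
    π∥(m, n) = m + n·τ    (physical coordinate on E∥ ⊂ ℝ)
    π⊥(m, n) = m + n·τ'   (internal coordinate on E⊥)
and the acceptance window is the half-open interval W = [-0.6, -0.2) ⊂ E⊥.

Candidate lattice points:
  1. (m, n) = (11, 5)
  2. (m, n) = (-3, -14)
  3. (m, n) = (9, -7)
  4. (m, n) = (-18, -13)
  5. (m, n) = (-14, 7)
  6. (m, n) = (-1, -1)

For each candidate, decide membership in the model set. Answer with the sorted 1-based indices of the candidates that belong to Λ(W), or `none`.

2

Numerically τ ≈ 5.1926 and τ' = −1/τ ≈ -0.1926.
#1 (11,5): internal coord 11 + (5)·τ' = +10.0371; +10.0371 ∉ [-0.6, -0.2) → out
#2 (-3,-14): internal coord -3 + (-14)·τ' = -0.3038; -0.3038 ∈ [-0.6, -0.2) → IN Λ
#3 (9,-7): internal coord 9 + (-7)·τ' = +10.3481; +10.3481 ∉ [-0.6, -0.2) → out
#4 (-18,-13): internal coord -18 + (-13)·τ' = -15.4964; -15.4964 ∉ [-0.6, -0.2) → out
#5 (-14,7): internal coord -14 + (7)·τ' = -15.3481; -15.3481 ∉ [-0.6, -0.2) → out
#6 (-1,-1): internal coord -1 + (-1)·τ' = -0.8074; -0.8074 ∉ [-0.6, -0.2) → out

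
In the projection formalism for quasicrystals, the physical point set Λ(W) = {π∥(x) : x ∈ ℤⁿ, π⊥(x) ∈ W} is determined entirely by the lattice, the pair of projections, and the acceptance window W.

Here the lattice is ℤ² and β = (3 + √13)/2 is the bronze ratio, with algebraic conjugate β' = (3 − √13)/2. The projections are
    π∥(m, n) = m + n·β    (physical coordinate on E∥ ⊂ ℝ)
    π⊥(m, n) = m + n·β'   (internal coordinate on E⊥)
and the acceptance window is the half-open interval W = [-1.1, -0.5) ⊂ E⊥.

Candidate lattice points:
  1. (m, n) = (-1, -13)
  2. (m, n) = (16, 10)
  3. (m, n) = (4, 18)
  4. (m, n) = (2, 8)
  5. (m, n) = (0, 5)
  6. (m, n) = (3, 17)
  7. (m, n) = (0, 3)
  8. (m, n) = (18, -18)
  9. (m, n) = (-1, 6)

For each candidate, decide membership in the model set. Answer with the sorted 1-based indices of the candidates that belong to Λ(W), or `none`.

Compute β' = (3−√13)/2 = -0.302776, so π⊥(m,n) = m -0.302776·n.
#1 (-1,-13): internal coord -1 + (-13)·β' = +2.936083; +2.936083 ∉ [-1.1, -0.5) → out
#2 (16,10): internal coord 16 + (10)·β' = +12.972244; +12.972244 ∉ [-1.1, -0.5) → out
#3 (4,18): internal coord 4 + (18)·β' = -1.449961; -1.449961 ∉ [-1.1, -0.5) → out
#4 (2,8): internal coord 2 + (8)·β' = -0.422205; -0.422205 ∉ [-1.1, -0.5) → out
#5 (0,5): internal coord 0 + (5)·β' = -1.513878; -1.513878 ∉ [-1.1, -0.5) → out
#6 (3,17): internal coord 3 + (17)·β' = -2.147186; -2.147186 ∉ [-1.1, -0.5) → out
#7 (0,3): internal coord 0 + (3)·β' = -0.908327; -0.908327 ∈ [-1.1, -0.5) → IN Λ
#8 (18,-18): internal coord 18 + (-18)·β' = +23.449961; +23.449961 ∉ [-1.1, -0.5) → out
#9 (-1,6): internal coord -1 + (6)·β' = -2.816654; -2.816654 ∉ [-1.1, -0.5) → out

7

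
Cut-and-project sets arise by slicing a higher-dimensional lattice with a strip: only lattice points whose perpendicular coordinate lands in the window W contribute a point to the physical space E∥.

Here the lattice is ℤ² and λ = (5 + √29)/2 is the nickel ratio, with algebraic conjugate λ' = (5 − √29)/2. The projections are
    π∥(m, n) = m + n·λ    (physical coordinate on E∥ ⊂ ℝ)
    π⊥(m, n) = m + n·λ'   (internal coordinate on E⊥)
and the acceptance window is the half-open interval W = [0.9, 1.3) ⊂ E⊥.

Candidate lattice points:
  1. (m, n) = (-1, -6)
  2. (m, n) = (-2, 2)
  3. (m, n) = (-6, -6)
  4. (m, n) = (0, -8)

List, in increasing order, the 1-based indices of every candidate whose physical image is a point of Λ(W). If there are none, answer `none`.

none

Numerically λ ≈ 5.192582 and λ' = −1/λ ≈ -0.192582.
#1 (-1,-6): internal coord -1 + (-6)·λ' = +0.155494; +0.155494 ∉ [0.9, 1.3) → out
#2 (-2,2): internal coord -2 + (2)·λ' = -2.385165; -2.385165 ∉ [0.9, 1.3) → out
#3 (-6,-6): internal coord -6 + (-6)·λ' = -4.844506; -4.844506 ∉ [0.9, 1.3) → out
#4 (0,-8): internal coord 0 + (-8)·λ' = +1.540659; +1.540659 ∉ [0.9, 1.3) → out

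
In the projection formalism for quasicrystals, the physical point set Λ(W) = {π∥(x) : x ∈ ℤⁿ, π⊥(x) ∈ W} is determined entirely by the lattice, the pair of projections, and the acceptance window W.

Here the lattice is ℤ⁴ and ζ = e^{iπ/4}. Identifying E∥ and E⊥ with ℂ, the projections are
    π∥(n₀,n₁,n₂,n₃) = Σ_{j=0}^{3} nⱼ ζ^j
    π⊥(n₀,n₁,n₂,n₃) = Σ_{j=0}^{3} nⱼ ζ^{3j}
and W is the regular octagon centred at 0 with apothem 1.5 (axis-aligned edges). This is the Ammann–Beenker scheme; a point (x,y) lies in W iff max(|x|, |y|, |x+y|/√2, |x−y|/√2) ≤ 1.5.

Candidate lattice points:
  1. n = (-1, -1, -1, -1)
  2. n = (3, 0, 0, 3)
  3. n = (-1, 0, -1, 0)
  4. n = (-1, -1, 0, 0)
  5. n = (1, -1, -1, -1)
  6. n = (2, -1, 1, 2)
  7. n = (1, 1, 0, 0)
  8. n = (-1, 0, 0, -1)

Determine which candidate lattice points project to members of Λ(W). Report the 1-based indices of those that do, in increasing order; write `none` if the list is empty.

1, 3, 4, 5, 7

With ζ = e^{iπ/4} the internal vectors are ζ^0,ζ^3,ζ^6,ζ^9.
#1 (-1, -1, -1, -1): internal (-1.00000, -0.41421); octagon support 1.00000 vs apothem 1.5 → ∈ W
#2 (3, 0, 0, 3): internal (5.12132, 2.12132); octagon support 5.12132 vs apothem 1.5 → ∉ W
#3 (-1, 0, -1, 0): internal (-1.00000, 1.00000); octagon support 1.41421 vs apothem 1.5 → ∈ W
#4 (-1, -1, 0, 0): internal (-0.29289, -0.70711); octagon support 0.70711 vs apothem 1.5 → ∈ W
#5 (1, -1, -1, -1): internal (1.00000, -0.41421); octagon support 1.00000 vs apothem 1.5 → ∈ W
#6 (2, -1, 1, 2): internal (4.12132, -0.29289); octagon support 4.12132 vs apothem 1.5 → ∉ W
#7 (1, 1, 0, 0): internal (0.29289, 0.70711); octagon support 0.70711 vs apothem 1.5 → ∈ W
#8 (-1, 0, 0, -1): internal (-1.70711, -0.70711); octagon support 1.70711 vs apothem 1.5 → ∉ W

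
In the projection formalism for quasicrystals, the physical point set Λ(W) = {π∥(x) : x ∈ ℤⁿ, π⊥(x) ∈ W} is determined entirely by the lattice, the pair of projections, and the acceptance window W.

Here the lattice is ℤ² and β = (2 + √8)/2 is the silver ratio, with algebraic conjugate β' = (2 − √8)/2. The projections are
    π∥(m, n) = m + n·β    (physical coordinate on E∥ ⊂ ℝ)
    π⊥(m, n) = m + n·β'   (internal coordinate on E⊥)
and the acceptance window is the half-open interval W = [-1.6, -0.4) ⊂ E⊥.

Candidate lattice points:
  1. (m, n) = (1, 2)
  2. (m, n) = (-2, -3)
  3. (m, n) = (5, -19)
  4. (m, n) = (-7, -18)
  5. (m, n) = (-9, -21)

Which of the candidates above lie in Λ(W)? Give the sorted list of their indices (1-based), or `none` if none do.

Numerically β ≈ 2.4142 and β' = −1/β ≈ -0.4142.
#1 (1,2): internal coord 1 + (2)·β' = +0.1716; +0.1716 ∉ [-1.6, -0.4) → out
#2 (-2,-3): internal coord -2 + (-3)·β' = -0.7574; -0.7574 ∈ [-1.6, -0.4) → IN Λ
#3 (5,-19): internal coord 5 + (-19)·β' = +12.8701; +12.8701 ∉ [-1.6, -0.4) → out
#4 (-7,-18): internal coord -7 + (-18)·β' = +0.4558; +0.4558 ∉ [-1.6, -0.4) → out
#5 (-9,-21): internal coord -9 + (-21)·β' = -0.3015; -0.3015 ∉ [-1.6, -0.4) → out

2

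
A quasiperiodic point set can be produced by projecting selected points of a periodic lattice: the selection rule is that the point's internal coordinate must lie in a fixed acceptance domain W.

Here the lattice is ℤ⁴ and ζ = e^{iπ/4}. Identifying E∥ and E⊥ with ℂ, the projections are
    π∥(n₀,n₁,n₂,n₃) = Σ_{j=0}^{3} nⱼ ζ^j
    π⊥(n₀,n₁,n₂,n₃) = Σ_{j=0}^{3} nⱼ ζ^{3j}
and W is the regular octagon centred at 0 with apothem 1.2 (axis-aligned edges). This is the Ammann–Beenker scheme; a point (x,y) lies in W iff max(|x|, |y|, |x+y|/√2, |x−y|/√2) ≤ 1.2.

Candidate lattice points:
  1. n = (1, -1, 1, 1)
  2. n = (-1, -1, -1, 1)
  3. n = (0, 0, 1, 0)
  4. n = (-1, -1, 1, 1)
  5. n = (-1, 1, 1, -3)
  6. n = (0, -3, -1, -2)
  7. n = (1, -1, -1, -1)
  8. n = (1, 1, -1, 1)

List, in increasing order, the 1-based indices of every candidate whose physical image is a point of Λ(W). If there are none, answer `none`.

2, 3, 4, 7

Internal map: ζ^{3j} for j=0..3 gives (1,0), (−√2/2,√2/2), (0,−1), (√2/2,√2/2).
candidate 1: n = (1, -1, 1, 1) → π⊥ ≈ (+2.414214, -1.000000); max(|x|,|y|,|x±y|/√2) = 2.414214 > 1.2 ⇒ ∉ W
candidate 2: n = (-1, -1, -1, 1) → π⊥ ≈ (+0.414214, +1.000000); max(|x|,|y|,|x±y|/√2) = 1.000000 ≤ 1.2 ⇒ ∈ W
candidate 3: n = (0, 0, 1, 0) → π⊥ ≈ (+0.000000, -1.000000); max(|x|,|y|,|x±y|/√2) = 1.000000 ≤ 1.2 ⇒ ∈ W
candidate 4: n = (-1, -1, 1, 1) → π⊥ ≈ (+0.414214, -1.000000); max(|x|,|y|,|x±y|/√2) = 1.000000 ≤ 1.2 ⇒ ∈ W
candidate 5: n = (-1, 1, 1, -3) → π⊥ ≈ (-3.828427, -2.414214); max(|x|,|y|,|x±y|/√2) = 4.414214 > 1.2 ⇒ ∉ W
candidate 6: n = (0, -3, -1, -2) → π⊥ ≈ (+0.707107, -2.535534); max(|x|,|y|,|x±y|/√2) = 2.535534 > 1.2 ⇒ ∉ W
candidate 7: n = (1, -1, -1, -1) → π⊥ ≈ (+1.000000, -0.414214); max(|x|,|y|,|x±y|/√2) = 1.000000 ≤ 1.2 ⇒ ∈ W
candidate 8: n = (1, 1, -1, 1) → π⊥ ≈ (+1.000000, +2.414214); max(|x|,|y|,|x±y|/√2) = 2.414214 > 1.2 ⇒ ∉ W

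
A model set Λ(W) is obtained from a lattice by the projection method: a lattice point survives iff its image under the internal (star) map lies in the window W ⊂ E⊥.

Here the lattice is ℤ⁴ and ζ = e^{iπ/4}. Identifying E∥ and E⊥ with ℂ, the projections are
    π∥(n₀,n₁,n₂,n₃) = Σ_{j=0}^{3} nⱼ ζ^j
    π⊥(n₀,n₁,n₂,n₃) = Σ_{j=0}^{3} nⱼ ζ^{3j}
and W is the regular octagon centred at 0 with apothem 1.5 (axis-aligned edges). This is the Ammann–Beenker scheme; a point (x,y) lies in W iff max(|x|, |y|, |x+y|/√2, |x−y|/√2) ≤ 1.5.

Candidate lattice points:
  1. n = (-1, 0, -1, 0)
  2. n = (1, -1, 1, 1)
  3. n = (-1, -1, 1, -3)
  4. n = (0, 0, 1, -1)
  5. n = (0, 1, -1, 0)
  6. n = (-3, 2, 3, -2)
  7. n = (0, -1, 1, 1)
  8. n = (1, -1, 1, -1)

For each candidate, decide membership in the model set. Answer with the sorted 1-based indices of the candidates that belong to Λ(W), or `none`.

With ζ = e^{iπ/4} the internal vectors are ζ^0,ζ^3,ζ^6,ζ^9.
candidate 1: n = (-1, 0, -1, 0) → π⊥ ≈ (-1.000000, +1.000000); max(|x|,|y|,|x±y|/√2) = 1.414214 ≤ 1.5 ⇒ ∈ W
candidate 2: n = (1, -1, 1, 1) → π⊥ ≈ (+2.414214, -1.000000); max(|x|,|y|,|x±y|/√2) = 2.414214 > 1.5 ⇒ ∉ W
candidate 3: n = (-1, -1, 1, -3) → π⊥ ≈ (-2.414214, -3.828427); max(|x|,|y|,|x±y|/√2) = 4.414214 > 1.5 ⇒ ∉ W
candidate 4: n = (0, 0, 1, -1) → π⊥ ≈ (-0.707107, -1.707107); max(|x|,|y|,|x±y|/√2) = 1.707107 > 1.5 ⇒ ∉ W
candidate 5: n = (0, 1, -1, 0) → π⊥ ≈ (-0.707107, +1.707107); max(|x|,|y|,|x±y|/√2) = 1.707107 > 1.5 ⇒ ∉ W
candidate 6: n = (-3, 2, 3, -2) → π⊥ ≈ (-5.828427, -3.000000); max(|x|,|y|,|x±y|/√2) = 6.242641 > 1.5 ⇒ ∉ W
candidate 7: n = (0, -1, 1, 1) → π⊥ ≈ (+1.414214, -1.000000); max(|x|,|y|,|x±y|/√2) = 1.707107 > 1.5 ⇒ ∉ W
candidate 8: n = (1, -1, 1, -1) → π⊥ ≈ (+1.000000, -2.414214); max(|x|,|y|,|x±y|/√2) = 2.414214 > 1.5 ⇒ ∉ W

1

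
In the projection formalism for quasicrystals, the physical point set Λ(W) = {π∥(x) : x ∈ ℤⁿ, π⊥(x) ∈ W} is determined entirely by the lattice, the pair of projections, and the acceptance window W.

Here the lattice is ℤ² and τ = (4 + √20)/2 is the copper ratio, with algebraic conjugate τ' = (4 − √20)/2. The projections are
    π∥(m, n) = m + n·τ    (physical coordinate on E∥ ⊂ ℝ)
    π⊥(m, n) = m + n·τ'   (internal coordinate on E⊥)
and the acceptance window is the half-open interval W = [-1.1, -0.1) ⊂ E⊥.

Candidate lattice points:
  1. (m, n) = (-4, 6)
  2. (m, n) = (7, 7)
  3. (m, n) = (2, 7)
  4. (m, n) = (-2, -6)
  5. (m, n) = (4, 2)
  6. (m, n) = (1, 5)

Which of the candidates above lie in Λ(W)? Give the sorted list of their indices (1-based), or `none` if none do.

4, 6

τ' = (4−√20)/2 ≈ -0.23607.
candidate 1: (m,n)=(-4,6) → π∥ = -4+6·τ ≈ 21.41641, π⊥ = -4+6·τ' ≈ -5.41641 ∉ [-1.1, -0.1) ⇒ out
candidate 2: (m,n)=(7,7) → π∥ = 7+7·τ ≈ 36.65248, π⊥ = 7+7·τ' ≈ 5.34752 ∉ [-1.1, -0.1) ⇒ out
candidate 3: (m,n)=(2,7) → π∥ = 2+7·τ ≈ 31.65248, π⊥ = 2+7·τ' ≈ 0.34752 ∉ [-1.1, -0.1) ⇒ out
candidate 4: (m,n)=(-2,-6) → π∥ = -2-6·τ ≈ -27.41641, π⊥ = -2-6·τ' ≈ -0.58359 ∈ [-1.1, -0.1) ⇒ IN Λ
candidate 5: (m,n)=(4,2) → π∥ = 4+2·τ ≈ 12.47214, π⊥ = 4+2·τ' ≈ 3.52786 ∉ [-1.1, -0.1) ⇒ out
candidate 6: (m,n)=(1,5) → π∥ = 1+5·τ ≈ 22.18034, π⊥ = 1+5·τ' ≈ -0.18034 ∈ [-1.1, -0.1) ⇒ IN Λ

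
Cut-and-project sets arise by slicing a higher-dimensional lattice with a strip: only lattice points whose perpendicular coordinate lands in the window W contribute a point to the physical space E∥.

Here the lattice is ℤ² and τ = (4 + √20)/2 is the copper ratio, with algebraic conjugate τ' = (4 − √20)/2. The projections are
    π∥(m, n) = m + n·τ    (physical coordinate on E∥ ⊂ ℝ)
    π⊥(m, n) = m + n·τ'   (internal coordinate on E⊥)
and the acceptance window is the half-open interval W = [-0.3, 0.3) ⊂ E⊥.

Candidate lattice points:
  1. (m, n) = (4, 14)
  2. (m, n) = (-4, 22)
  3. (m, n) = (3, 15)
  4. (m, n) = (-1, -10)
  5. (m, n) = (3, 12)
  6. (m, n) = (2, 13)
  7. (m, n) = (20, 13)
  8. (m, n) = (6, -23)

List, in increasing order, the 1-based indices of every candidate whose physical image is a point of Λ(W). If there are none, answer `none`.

Compute τ' = (4−√20)/2 = -0.236068, so π⊥(m,n) = m -0.236068·n.
[1] lift (4,14): star map gives 0.695048; window check -0.3 ≤ 0.695048 < 0.3 is false → out
[2] lift (-4,22): star map gives -9.193496; window check -0.3 ≤ -9.193496 < 0.3 is false → out
[3] lift (3,15): star map gives -0.541020; window check -0.3 ≤ -0.541020 < 0.3 is false → out
[4] lift (-1,-10): star map gives 1.360680; window check -0.3 ≤ 1.360680 < 0.3 is false → out
[5] lift (3,12): star map gives 0.167184; window check -0.3 ≤ 0.167184 < 0.3 is true → IN Λ
[6] lift (2,13): star map gives -1.068884; window check -0.3 ≤ -1.068884 < 0.3 is false → out
[7] lift (20,13): star map gives 16.931116; window check -0.3 ≤ 16.931116 < 0.3 is false → out
[8] lift (6,-23): star map gives 11.429563; window check -0.3 ≤ 11.429563 < 0.3 is false → out

5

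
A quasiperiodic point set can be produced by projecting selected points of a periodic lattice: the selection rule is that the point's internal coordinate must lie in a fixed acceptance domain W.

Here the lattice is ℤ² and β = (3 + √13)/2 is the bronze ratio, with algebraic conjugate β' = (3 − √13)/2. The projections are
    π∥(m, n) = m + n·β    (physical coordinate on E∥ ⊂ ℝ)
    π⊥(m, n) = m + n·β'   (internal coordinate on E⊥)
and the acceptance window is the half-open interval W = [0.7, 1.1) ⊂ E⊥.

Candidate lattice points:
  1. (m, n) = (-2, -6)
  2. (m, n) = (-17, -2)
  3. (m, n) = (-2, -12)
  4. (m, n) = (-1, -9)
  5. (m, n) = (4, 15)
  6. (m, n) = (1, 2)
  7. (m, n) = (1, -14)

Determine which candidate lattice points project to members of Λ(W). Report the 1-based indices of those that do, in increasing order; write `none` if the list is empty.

β' = (3−√13)/2 ≈ -0.302776.
candidate 1: (m,n)=(-2,-6) → π∥ = -2-6·β ≈ -21.816654, π⊥ = -2-6·β' ≈ -0.183346 ∉ [0.7, 1.1) ⇒ out
candidate 2: (m,n)=(-17,-2) → π∥ = -17-2·β ≈ -23.605551, π⊥ = -17-2·β' ≈ -16.394449 ∉ [0.7, 1.1) ⇒ out
candidate 3: (m,n)=(-2,-12) → π∥ = -2-12·β ≈ -41.633308, π⊥ = -2-12·β' ≈ 1.633308 ∉ [0.7, 1.1) ⇒ out
candidate 4: (m,n)=(-1,-9) → π∥ = -1-9·β ≈ -30.724981, π⊥ = -1-9·β' ≈ 1.724981 ∉ [0.7, 1.1) ⇒ out
candidate 5: (m,n)=(4,15) → π∥ = 4+15·β ≈ 53.541635, π⊥ = 4+15·β' ≈ -0.541635 ∉ [0.7, 1.1) ⇒ out
candidate 6: (m,n)=(1,2) → π∥ = 1+2·β ≈ 7.605551, π⊥ = 1+2·β' ≈ 0.394449 ∉ [0.7, 1.1) ⇒ out
candidate 7: (m,n)=(1,-14) → π∥ = 1-14·β ≈ -45.238859, π⊥ = 1-14·β' ≈ 5.238859 ∉ [0.7, 1.1) ⇒ out

none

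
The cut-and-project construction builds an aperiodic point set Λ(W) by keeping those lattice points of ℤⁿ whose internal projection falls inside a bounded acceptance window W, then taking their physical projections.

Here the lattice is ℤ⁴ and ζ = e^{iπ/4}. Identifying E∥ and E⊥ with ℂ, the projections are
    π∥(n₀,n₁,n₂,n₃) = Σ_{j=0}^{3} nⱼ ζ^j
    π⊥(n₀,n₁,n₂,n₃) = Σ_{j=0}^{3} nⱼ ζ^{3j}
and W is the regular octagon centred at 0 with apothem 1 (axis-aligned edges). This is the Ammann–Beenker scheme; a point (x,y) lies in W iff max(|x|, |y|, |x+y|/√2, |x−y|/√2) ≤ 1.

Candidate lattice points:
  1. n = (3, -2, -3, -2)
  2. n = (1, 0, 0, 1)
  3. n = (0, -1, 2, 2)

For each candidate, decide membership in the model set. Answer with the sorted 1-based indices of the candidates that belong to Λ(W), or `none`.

With ζ = e^{iπ/4} the internal vectors are ζ^0,ζ^3,ζ^6,ζ^9.
#1 (3, -2, -3, -2): internal (3.000000, 0.171573); octagon support 3.000000 vs apothem 1 → ∉ W
#2 (1, 0, 0, 1): internal (1.707107, 0.707107); octagon support 1.707107 vs apothem 1 → ∉ W
#3 (0, -1, 2, 2): internal (2.121320, -1.292893); octagon support 2.414214 vs apothem 1 → ∉ W

none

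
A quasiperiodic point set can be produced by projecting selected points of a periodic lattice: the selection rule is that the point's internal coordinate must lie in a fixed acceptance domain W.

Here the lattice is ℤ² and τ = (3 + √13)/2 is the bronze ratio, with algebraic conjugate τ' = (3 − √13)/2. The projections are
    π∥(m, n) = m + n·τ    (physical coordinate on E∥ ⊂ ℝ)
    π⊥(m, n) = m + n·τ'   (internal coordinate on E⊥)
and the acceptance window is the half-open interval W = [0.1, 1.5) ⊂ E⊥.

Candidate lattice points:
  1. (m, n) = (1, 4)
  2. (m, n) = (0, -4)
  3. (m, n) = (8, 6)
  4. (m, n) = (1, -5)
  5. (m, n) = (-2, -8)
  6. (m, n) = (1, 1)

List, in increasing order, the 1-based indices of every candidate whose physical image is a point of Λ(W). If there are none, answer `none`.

2, 5, 6

Numerically τ ≈ 3.302776 and τ' = −1/τ ≈ -0.302776.
candidate 1: (m,n)=(1,4) → π∥ = 1+4·τ ≈ 14.211103, π⊥ = 1+4·τ' ≈ -0.211103 ∉ [0.1, 1.5) ⇒ out
candidate 2: (m,n)=(0,-4) → π∥ = 0-4·τ ≈ -13.211103, π⊥ = 0-4·τ' ≈ 1.211103 ∈ [0.1, 1.5) ⇒ IN Λ
candidate 3: (m,n)=(8,6) → π∥ = 8+6·τ ≈ 27.816654, π⊥ = 8+6·τ' ≈ 6.183346 ∉ [0.1, 1.5) ⇒ out
candidate 4: (m,n)=(1,-5) → π∥ = 1-5·τ ≈ -15.513878, π⊥ = 1-5·τ' ≈ 2.513878 ∉ [0.1, 1.5) ⇒ out
candidate 5: (m,n)=(-2,-8) → π∥ = -2-8·τ ≈ -28.422205, π⊥ = -2-8·τ' ≈ 0.422205 ∈ [0.1, 1.5) ⇒ IN Λ
candidate 6: (m,n)=(1,1) → π∥ = 1+1·τ ≈ 4.302776, π⊥ = 1+1·τ' ≈ 0.697224 ∈ [0.1, 1.5) ⇒ IN Λ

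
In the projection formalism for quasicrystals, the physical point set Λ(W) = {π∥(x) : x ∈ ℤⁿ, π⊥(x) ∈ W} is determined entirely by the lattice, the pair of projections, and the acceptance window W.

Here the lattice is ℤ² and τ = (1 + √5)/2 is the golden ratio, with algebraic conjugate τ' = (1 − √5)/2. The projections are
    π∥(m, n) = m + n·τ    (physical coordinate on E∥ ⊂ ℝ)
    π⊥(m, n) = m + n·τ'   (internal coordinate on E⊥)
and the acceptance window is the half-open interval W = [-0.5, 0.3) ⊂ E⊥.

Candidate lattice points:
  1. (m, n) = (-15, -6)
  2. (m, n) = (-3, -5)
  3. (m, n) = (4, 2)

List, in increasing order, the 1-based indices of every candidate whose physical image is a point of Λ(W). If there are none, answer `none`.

τ' = (1−√5)/2 ≈ -0.61803.
candidate 1: (m,n)=(-15,-6) → π∥ = -15-6·τ ≈ -24.70820, π⊥ = -15-6·τ' ≈ -11.29180 ∉ [-0.5, 0.3) ⇒ out
candidate 2: (m,n)=(-3,-5) → π∥ = -3-5·τ ≈ -11.09017, π⊥ = -3-5·τ' ≈ 0.09017 ∈ [-0.5, 0.3) ⇒ IN Λ
candidate 3: (m,n)=(4,2) → π∥ = 4+2·τ ≈ 7.23607, π⊥ = 4+2·τ' ≈ 2.76393 ∉ [-0.5, 0.3) ⇒ out

2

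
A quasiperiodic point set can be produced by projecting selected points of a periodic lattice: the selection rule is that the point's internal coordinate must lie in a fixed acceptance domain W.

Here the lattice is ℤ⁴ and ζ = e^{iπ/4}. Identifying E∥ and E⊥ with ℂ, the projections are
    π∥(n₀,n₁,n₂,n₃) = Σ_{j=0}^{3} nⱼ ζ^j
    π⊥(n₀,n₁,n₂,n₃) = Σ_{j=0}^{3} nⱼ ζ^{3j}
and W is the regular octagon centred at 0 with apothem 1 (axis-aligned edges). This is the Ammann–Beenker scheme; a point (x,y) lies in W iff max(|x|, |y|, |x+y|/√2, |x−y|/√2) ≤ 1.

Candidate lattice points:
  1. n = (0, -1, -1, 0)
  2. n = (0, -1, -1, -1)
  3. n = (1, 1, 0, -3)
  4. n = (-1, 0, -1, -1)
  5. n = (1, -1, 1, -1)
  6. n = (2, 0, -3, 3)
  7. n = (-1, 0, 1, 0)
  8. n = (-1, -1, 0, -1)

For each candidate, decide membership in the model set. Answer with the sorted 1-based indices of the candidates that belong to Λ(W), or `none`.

π⊥(n) = n₀ + n₁ζ³ + n₂ζ⁶ + n₃ζ⁹ where ζ = e^{iπ/4}.
candidate 1: n = (0, -1, -1, 0) → π⊥ ≈ (+0.7071, +0.2929); max(|x|,|y|,|x±y|/√2) = 0.7071 ≤ 1 ⇒ ∈ W
candidate 2: n = (0, -1, -1, -1) → π⊥ ≈ (+0.0000, -0.4142); max(|x|,|y|,|x±y|/√2) = 0.4142 ≤ 1 ⇒ ∈ W
candidate 3: n = (1, 1, 0, -3) → π⊥ ≈ (-1.8284, -1.4142); max(|x|,|y|,|x±y|/√2) = 2.2929 > 1 ⇒ ∉ W
candidate 4: n = (-1, 0, -1, -1) → π⊥ ≈ (-1.7071, +0.2929); max(|x|,|y|,|x±y|/√2) = 1.7071 > 1 ⇒ ∉ W
candidate 5: n = (1, -1, 1, -1) → π⊥ ≈ (+1.0000, -2.4142); max(|x|,|y|,|x±y|/√2) = 2.4142 > 1 ⇒ ∉ W
candidate 6: n = (2, 0, -3, 3) → π⊥ ≈ (+4.1213, +5.1213); max(|x|,|y|,|x±y|/√2) = 6.5355 > 1 ⇒ ∉ W
candidate 7: n = (-1, 0, 1, 0) → π⊥ ≈ (-1.0000, -1.0000); max(|x|,|y|,|x±y|/√2) = 1.4142 > 1 ⇒ ∉ W
candidate 8: n = (-1, -1, 0, -1) → π⊥ ≈ (-1.0000, -1.4142); max(|x|,|y|,|x±y|/√2) = 1.7071 > 1 ⇒ ∉ W

1, 2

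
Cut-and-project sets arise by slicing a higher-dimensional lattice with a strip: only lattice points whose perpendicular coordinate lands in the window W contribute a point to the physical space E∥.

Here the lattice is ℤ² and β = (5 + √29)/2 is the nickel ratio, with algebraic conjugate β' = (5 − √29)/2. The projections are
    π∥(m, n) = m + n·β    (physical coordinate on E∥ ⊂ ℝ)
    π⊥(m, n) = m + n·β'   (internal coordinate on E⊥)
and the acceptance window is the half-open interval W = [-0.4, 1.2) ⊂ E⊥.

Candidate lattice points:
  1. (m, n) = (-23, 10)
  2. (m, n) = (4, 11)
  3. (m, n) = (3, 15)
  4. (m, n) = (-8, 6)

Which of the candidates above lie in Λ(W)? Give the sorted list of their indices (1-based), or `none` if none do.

Numerically β ≈ 5.192582 and β' = −1/β ≈ -0.192582.
#1 (-23,10): internal coord -23 + (10)·β' = -24.925824; -24.925824 ∉ [-0.4, 1.2) → out
#2 (4,11): internal coord 4 + (11)·β' = +1.881594; +1.881594 ∉ [-0.4, 1.2) → out
#3 (3,15): internal coord 3 + (15)·β' = +0.111264; +0.111264 ∈ [-0.4, 1.2) → IN Λ
#4 (-8,6): internal coord -8 + (6)·β' = -9.155494; -9.155494 ∉ [-0.4, 1.2) → out

3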